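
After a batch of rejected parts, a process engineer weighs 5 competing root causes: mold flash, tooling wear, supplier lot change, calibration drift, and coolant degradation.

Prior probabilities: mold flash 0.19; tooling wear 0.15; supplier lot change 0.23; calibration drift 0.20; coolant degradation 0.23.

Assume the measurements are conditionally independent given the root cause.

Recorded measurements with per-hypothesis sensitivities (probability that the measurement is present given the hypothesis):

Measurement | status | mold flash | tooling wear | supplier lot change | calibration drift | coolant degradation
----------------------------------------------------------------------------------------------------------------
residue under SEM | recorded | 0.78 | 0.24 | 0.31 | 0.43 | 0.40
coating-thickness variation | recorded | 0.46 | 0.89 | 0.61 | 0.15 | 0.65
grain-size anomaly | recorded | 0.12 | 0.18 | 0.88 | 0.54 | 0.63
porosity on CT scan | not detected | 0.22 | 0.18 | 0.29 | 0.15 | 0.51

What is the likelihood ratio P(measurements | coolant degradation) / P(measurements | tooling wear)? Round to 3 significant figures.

The Bayes factor is the ratio of the joint likelihoods of the measurement pattern under the two hypotheses (using 1 − P(present | H) for each absent measurement).
  coolant degradation: 0.40 × 0.65 × 0.63 × (1 − 0.51) = 0.080262
  tooling wear: 0.24 × 0.89 × 0.18 × (1 − 0.18) = 0.031527
Bayes factor = 0.080262 / 0.031527 ≈ 2.55

2.55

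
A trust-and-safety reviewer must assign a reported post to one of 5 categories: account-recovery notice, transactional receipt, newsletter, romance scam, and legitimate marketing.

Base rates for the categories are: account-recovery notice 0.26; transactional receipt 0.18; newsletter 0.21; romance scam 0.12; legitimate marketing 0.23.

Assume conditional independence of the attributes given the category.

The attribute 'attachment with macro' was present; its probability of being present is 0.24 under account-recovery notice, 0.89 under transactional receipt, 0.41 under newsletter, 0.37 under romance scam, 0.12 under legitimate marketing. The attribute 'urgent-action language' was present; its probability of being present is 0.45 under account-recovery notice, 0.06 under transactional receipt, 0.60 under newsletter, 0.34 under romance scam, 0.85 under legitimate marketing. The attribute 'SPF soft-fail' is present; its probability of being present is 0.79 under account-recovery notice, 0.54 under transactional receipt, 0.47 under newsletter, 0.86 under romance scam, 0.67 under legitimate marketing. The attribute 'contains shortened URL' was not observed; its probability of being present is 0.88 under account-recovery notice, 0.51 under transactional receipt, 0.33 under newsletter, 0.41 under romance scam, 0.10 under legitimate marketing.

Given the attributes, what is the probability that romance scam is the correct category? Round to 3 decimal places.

0.177

For each hypothesis, the unnormalized posterior weight is prior × product of the attribute likelihoods (using 1 − P(present | H) for each absent attribute):
  account-recovery notice: 0.26 × 0.24 × 0.45 × 0.79 × (1 − 0.88) = 0.002662
  transactional receipt: 0.18 × 0.89 × 0.06 × 0.54 × (1 − 0.51) = 0.0025433
  newsletter: 0.21 × 0.41 × 0.60 × 0.47 × (1 − 0.33) = 0.016268
  romance scam: 0.12 × 0.37 × 0.34 × 0.86 × (1 − 0.41) = 0.0076597
  legitimate marketing: 0.23 × 0.12 × 0.85 × 0.67 × (1 − 0.10) = 0.014146
The unnormalized weights sum to 0.043279.
P(romance scam | evidence) = 0.0076597 / 0.043279 ≈ 0.177.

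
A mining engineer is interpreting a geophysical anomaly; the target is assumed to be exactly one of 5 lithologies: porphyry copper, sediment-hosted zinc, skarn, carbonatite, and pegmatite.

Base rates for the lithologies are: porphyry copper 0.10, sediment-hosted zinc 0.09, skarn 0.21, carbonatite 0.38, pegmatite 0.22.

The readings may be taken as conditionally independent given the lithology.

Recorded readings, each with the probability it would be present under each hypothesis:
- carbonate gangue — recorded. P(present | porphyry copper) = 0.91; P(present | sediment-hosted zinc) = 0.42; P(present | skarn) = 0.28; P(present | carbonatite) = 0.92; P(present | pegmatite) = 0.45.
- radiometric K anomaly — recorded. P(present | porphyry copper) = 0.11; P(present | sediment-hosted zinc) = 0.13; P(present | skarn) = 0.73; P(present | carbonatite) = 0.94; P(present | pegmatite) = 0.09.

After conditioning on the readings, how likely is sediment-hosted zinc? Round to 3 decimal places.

0.012

Multiply each prior by the joint likelihood of the reading pattern:
  porphyry copper: 0.10 × 0.91 × 0.11 = 0.01001
  sediment-hosted zinc: 0.09 × 0.42 × 0.13 = 0.004914
  skarn: 0.21 × 0.28 × 0.73 = 0.042924
  carbonatite: 0.38 × 0.92 × 0.94 = 0.32862
  pegmatite: 0.22 × 0.45 × 0.09 = 0.00891
Normalizing constant Z = 0.01001 + 0.004914 + 0.042924 + 0.32862 + 0.00891 = 0.39538.
P(sediment-hosted zinc | evidence) = 0.004914 / 0.39538 ≈ 0.012.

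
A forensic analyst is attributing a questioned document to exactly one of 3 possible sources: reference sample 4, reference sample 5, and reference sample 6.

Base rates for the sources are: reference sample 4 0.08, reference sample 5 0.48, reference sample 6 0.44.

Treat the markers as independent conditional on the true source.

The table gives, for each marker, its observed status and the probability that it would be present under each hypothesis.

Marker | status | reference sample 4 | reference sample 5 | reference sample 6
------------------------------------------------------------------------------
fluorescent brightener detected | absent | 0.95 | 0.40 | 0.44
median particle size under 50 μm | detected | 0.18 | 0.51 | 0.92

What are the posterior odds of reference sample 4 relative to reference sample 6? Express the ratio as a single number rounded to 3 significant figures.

Posterior odds equal prior odds times the likelihood ratio; only the two competing hypotheses matter (using 1 − P(present | H) for each absent marker).
  reference sample 4: 0.08 × (1 − 0.95) × 0.18 = 0.00072
  reference sample 6: 0.44 × (1 − 0.44) × 0.92 = 0.22669
Odds(reference sample 4 : reference sample 6) = 0.00072 / 0.22669 ≈ 0.00318.

0.00318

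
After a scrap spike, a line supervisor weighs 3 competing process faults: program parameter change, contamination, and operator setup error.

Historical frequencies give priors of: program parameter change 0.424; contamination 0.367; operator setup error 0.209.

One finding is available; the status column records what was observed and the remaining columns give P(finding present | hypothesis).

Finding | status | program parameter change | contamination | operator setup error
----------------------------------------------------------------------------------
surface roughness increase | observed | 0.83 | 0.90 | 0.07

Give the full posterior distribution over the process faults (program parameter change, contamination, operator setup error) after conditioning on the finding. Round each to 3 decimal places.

0.505, 0.474, 0.021

For each hypothesis, the unnormalized posterior weight is prior × likelihood:
  program parameter change: 0.424 × 0.83 = 0.35192
  contamination: 0.367 × 0.90 = 0.3303
  operator setup error: 0.209 × 0.07 = 0.01463
Marginal likelihood of the evidence = 0.69685.
P(program parameter change | evidence) = 0.35192 / 0.69685 ≈ 0.505
P(contamination | evidence) = 0.3303 / 0.69685 ≈ 0.474
P(operator setup error | evidence) = 0.01463 / 0.69685 ≈ 0.021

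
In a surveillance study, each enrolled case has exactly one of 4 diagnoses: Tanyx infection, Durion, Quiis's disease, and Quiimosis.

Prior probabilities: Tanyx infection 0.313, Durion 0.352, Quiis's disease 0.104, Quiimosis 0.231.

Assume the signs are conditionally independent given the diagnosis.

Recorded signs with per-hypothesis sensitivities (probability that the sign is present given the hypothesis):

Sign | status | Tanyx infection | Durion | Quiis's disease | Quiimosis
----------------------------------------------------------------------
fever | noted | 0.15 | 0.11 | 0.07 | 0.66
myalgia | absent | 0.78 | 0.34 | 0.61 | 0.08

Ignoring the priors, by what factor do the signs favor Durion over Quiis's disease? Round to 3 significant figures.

The Bayes factor is the ratio of the joint likelihoods of the sign pattern under the two hypotheses (using 1 − P(present | H) for each absent sign).
  Durion: 0.11 × (1 − 0.34) = 0.0726
  Quiis's disease: 0.07 × (1 − 0.61) = 0.0273
Bayes factor = 0.0726 / 0.0273 ≈ 2.66

2.66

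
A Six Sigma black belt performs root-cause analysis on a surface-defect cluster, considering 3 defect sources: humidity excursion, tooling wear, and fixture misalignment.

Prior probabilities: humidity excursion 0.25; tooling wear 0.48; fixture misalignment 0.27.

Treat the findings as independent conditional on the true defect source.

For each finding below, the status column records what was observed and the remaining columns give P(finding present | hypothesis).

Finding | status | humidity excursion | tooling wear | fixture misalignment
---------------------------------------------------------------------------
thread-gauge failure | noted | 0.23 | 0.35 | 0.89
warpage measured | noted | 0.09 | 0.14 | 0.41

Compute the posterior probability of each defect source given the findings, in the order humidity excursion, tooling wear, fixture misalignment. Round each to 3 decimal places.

By Bayes' rule with conditional independence, the unnormalized weight for each hypothesis is prior × ∏ likelihoods:
  humidity excursion: 0.25 × 0.23 × 0.09 = 0.005175
  tooling wear: 0.48 × 0.35 × 0.14 = 0.02352
  fixture misalignment: 0.27 × 0.89 × 0.41 = 0.098523
The unnormalized weights sum to 0.12722.
P(humidity excursion | evidence) = 0.005175 / 0.12722 ≈ 0.041
P(tooling wear | evidence) = 0.02352 / 0.12722 ≈ 0.185
P(fixture misalignment | evidence) = 0.098523 / 0.12722 ≈ 0.774

0.041, 0.185, 0.774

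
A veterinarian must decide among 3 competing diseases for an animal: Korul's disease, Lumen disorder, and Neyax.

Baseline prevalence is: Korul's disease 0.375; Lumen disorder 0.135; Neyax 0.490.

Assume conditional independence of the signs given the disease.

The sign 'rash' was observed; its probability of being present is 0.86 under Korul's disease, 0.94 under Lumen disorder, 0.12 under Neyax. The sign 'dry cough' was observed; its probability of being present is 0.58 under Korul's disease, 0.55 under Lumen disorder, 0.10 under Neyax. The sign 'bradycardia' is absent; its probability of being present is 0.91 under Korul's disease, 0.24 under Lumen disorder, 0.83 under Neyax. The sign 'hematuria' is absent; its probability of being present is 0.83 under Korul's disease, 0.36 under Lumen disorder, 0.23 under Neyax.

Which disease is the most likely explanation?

By Bayes' rule with conditional independence, the unnormalized weight for each hypothesis is prior × ∏ likelihoods (using 1 − P(present | H) for each absent sign):
  Korul's disease: 0.375 × 0.86 × 0.58 × (1 − 0.91) × (1 − 0.83) = 0.0028619
  Lumen disorder: 0.135 × 0.94 × 0.55 × (1 − 0.24) × (1 − 0.36) = 0.033948
  Neyax: 0.490 × 0.12 × 0.10 × (1 − 0.83) × (1 − 0.23) = 0.00076969
Marginal likelihood of the evidence = 0.03758.
P(Korul's disease | evidence) ≈ 0.0028619 / 0.03758 ≈ 0.076
P(Lumen disorder | evidence) ≈ 0.033948 / 0.03758 ≈ 0.903
P(Neyax | evidence) ≈ 0.00076969 / 0.03758 ≈ 0.020
The largest is 0.903, so Lumen disorder is most probable.

Lumen disorder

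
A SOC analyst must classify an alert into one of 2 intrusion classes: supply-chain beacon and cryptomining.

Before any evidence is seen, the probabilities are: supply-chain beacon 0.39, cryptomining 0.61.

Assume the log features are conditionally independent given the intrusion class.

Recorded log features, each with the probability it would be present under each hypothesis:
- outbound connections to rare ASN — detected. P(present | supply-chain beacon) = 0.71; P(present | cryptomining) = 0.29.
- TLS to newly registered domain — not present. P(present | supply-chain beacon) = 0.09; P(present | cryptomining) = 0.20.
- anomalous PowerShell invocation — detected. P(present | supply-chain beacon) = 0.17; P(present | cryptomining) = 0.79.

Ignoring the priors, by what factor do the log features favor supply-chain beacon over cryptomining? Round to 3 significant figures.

0.599

Joint likelihood of the log feature pattern under each hypothesis (using 1 − P(present | H) for each absent log feature):
  supply-chain beacon: 0.71 × (1 − 0.09) × 0.17 = 0.10984
  cryptomining: 0.29 × (1 − 0.20) × 0.79 = 0.18328
Bayes factor = 0.10984 / 0.18328 ≈ 0.599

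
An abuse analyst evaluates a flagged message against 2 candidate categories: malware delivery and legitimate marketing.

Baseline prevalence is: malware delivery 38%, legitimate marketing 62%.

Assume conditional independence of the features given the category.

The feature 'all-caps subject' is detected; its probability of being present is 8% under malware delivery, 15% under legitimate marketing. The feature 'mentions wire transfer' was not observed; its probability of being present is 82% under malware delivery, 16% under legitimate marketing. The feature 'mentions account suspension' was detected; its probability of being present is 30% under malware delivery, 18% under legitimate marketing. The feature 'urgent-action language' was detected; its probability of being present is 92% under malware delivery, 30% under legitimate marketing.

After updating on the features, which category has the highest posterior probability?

legitimate marketing

For each hypothesis, the unnormalized posterior weight is prior × product of the feature likelihoods (using 1 − P(present | H) for each absent feature):
  malware delivery: 0.38 × 0.08 × (1 − 0.82) × 0.30 × 0.92 = 0.0015103
  legitimate marketing: 0.62 × 0.15 × (1 − 0.16) × 0.18 × 0.30 = 0.0042185
Marginal likelihood of the evidence = 0.0057288.
P(malware delivery | evidence) ≈ 0.0015103 / 0.0057288 ≈ 0.264
P(legitimate marketing | evidence) ≈ 0.0042185 / 0.0057288 ≈ 0.736
The largest is 0.736, so legitimate marketing is most probable.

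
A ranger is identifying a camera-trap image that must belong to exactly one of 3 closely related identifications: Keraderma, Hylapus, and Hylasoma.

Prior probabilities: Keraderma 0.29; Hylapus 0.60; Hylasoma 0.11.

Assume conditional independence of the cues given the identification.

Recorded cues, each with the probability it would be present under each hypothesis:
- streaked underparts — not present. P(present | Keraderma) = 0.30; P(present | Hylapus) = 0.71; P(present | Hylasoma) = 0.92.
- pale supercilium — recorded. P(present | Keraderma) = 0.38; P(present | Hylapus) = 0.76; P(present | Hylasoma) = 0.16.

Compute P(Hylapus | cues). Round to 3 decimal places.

0.627

For each hypothesis, the unnormalized posterior weight is prior × product of the cue likelihoods (using 1 − P(present | H) for each absent cue):
  Keraderma: 0.29 × (1 − 0.30) × 0.38 = 0.07714
  Hylapus: 0.60 × (1 − 0.71) × 0.76 = 0.13224
  Hylasoma: 0.11 × (1 − 0.92) × 0.16 = 0.001408
Normalizing constant Z = 0.07714 + 0.13224 + 0.001408 = 0.21079.
P(Hylapus | evidence) = 0.13224 / 0.21079 ≈ 0.627.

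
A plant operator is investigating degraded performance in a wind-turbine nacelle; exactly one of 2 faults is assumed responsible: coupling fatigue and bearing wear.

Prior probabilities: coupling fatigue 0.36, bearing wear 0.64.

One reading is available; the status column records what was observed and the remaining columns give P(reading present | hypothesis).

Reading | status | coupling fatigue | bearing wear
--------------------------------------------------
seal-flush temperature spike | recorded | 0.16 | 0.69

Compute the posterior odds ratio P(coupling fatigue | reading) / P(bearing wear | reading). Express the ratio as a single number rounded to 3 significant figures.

0.130

The normalizing constant cancels in an odds ratio, so compute prior × likelihood for the two hypotheses only:
  coupling fatigue: 0.36 × 0.16 = 0.0576
  bearing wear: 0.64 × 0.69 = 0.4416
Posterior odds = 0.0576 / 0.4416 ≈ 0.130.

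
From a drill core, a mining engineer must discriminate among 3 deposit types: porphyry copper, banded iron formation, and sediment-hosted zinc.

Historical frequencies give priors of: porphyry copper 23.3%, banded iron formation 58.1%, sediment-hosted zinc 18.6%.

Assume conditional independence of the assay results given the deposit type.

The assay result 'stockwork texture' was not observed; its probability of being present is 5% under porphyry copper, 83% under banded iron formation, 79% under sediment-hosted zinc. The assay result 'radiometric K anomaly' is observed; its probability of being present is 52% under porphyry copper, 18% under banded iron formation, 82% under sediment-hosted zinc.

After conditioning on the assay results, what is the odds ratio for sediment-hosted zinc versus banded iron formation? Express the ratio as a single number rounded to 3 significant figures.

The normalizing constant cancels in an odds ratio, so compute prior × likelihood for the two hypotheses only (using 1 − P(present | H) for each absent assay result):
  sediment-hosted zinc: 0.186 × (1 − 0.79) × 0.82 = 0.032029
  banded iron formation: 0.581 × (1 − 0.83) × 0.18 = 0.017779
Posterior odds = 0.032029 / 0.017779 ≈ 1.80.

1.80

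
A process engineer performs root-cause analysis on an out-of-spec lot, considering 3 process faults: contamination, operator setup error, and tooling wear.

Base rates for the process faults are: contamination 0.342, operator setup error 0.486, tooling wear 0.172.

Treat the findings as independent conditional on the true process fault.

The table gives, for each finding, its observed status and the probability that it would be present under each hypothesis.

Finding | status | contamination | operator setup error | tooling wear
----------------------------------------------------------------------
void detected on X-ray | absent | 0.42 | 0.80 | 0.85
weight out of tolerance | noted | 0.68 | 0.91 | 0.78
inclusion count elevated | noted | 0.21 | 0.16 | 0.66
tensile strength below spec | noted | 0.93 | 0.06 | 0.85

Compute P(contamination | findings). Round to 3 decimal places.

0.685

By Bayes' rule with conditional independence, the unnormalized weight for each hypothesis is prior × ∏ likelihoods (using 1 − P(present | H) for each absent finding):
  contamination: 0.342 × (1 − 0.42) × 0.68 × 0.21 × 0.93 = 0.026343
  operator setup error: 0.486 × (1 − 0.80) × 0.91 × 0.16 × 0.06 = 0.00084914
  tooling wear: 0.172 × (1 − 0.85) × 0.78 × 0.66 × 0.85 = 0.01129
Normalizing constant Z = 0.026343 + 0.00084914 + 0.01129 = 0.038482.
P(contamination | evidence) = 0.026343 / 0.038482 ≈ 0.685.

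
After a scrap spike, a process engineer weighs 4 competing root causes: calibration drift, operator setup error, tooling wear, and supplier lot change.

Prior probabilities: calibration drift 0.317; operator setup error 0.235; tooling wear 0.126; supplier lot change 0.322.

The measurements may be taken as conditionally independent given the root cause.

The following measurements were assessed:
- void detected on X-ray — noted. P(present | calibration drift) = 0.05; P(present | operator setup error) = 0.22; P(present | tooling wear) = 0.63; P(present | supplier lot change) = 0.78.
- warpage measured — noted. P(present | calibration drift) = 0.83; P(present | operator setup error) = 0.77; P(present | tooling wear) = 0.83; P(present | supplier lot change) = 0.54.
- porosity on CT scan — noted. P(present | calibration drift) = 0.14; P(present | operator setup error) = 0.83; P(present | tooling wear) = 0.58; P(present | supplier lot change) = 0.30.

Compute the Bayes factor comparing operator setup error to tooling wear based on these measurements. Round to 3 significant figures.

0.464

Take the product of per-measurement likelihoods under each hypothesis, then divide.
  operator setup error: 0.22 × 0.77 × 0.83 = 0.1406
  tooling wear: 0.63 × 0.83 × 0.58 = 0.30328
Bayes factor = 0.1406 / 0.30328 ≈ 0.464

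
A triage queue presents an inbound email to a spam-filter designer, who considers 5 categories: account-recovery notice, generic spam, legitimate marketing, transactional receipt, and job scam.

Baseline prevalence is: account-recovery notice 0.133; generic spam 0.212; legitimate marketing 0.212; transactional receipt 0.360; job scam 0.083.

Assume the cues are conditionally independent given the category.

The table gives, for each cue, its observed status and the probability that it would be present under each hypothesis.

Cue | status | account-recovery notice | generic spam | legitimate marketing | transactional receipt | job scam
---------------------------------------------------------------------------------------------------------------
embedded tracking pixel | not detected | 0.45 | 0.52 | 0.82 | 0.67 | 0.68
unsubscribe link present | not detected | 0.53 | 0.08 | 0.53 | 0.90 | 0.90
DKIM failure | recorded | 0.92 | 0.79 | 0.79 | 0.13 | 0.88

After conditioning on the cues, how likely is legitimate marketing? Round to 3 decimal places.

0.115

Multiply each prior by the joint likelihood of the cue pattern (using 1 − P(present | H) for each absent cue):
  account-recovery notice: 0.133 × (1 − 0.45) × (1 − 0.53) × 0.92 = 0.03163
  generic spam: 0.212 × (1 − 0.52) × (1 − 0.08) × 0.79 = 0.073959
  legitimate marketing: 0.212 × (1 − 0.82) × (1 − 0.53) × 0.79 = 0.014169
  transactional receipt: 0.360 × (1 − 0.67) × (1 − 0.90) × 0.13 = 0.0015444
  job scam: 0.083 × (1 − 0.68) × (1 − 0.90) × 0.88 = 0.0023373
Normalizing constant Z = 0.03163 + 0.073959 + 0.014169 + 0.0015444 + 0.0023373 = 0.12364.
P(legitimate marketing | evidence) = 0.014169 / 0.12364 ≈ 0.115.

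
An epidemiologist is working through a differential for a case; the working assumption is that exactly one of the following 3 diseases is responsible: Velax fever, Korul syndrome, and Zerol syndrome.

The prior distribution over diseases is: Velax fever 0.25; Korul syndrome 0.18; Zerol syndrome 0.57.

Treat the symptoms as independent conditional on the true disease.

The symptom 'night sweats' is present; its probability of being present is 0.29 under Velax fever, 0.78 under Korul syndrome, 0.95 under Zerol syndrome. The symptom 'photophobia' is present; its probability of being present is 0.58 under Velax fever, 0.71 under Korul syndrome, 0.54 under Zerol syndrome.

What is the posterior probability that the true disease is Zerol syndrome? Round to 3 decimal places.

0.674

For each hypothesis, the unnormalized posterior weight is prior × product of the symptom likelihoods:
  Velax fever: 0.25 × 0.29 × 0.58 = 0.04205
  Korul syndrome: 0.18 × 0.78 × 0.71 = 0.099684
  Zerol syndrome: 0.57 × 0.95 × 0.54 = 0.29241
Marginal likelihood of the evidence = 0.43414.
P(Zerol syndrome | evidence) = 0.29241 / 0.43414 ≈ 0.674.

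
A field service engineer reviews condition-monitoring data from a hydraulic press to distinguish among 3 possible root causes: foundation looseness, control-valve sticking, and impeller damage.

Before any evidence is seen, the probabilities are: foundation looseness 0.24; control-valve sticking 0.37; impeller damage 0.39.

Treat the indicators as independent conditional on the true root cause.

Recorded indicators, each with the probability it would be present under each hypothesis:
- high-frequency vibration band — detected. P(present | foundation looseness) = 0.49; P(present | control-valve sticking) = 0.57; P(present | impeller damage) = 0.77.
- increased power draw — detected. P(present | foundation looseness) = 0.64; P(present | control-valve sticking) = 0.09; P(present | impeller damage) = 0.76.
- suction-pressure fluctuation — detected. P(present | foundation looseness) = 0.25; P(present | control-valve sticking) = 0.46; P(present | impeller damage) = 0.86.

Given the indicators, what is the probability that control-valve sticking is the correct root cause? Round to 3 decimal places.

0.039

For each hypothesis, the unnormalized posterior weight is prior × product of the indicator likelihoods:
  foundation looseness: 0.24 × 0.49 × 0.64 × 0.25 = 0.018816
  control-valve sticking: 0.37 × 0.57 × 0.09 × 0.46 = 0.0087313
  impeller damage: 0.39 × 0.77 × 0.76 × 0.86 = 0.19628
Normalizing constant Z = 0.018816 + 0.0087313 + 0.19628 = 0.22382.
P(control-valve sticking | evidence) = 0.0087313 / 0.22382 ≈ 0.039.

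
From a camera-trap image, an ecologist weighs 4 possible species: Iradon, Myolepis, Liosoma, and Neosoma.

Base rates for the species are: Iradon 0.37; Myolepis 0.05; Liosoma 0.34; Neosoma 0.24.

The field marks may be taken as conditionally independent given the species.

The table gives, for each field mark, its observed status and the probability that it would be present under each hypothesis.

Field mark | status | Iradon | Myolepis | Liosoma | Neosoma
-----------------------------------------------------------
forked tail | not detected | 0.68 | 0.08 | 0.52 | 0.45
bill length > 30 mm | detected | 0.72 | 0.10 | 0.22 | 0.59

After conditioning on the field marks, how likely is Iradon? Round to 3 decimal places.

Multiply each prior by the joint likelihood of the field mark pattern (using 1 − P(present | H) for each absent field mark):
  Iradon: 0.37 × (1 − 0.68) × 0.72 = 0.085248
  Myolepis: 0.05 × (1 − 0.08) × 0.10 = 0.0046
  Liosoma: 0.34 × (1 − 0.52) × 0.22 = 0.035904
  Neosoma: 0.24 × (1 − 0.45) × 0.59 = 0.07788
The unnormalized weights sum to 0.20363.
P(Iradon | evidence) = 0.085248 / 0.20363 ≈ 0.419.

0.419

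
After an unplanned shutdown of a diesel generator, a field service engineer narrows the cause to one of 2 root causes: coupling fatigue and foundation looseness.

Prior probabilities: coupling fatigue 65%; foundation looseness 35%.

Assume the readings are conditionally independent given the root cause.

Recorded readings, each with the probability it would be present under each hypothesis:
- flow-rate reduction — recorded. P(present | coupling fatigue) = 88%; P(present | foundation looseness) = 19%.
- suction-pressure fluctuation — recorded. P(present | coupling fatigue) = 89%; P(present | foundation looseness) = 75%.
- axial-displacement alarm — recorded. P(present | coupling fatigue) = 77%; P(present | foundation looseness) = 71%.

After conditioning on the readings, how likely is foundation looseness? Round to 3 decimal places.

0.083

Multiply each prior by the joint likelihood of the reading pattern:
  coupling fatigue: 0.65 × 0.88 × 0.89 × 0.77 = 0.39199
  foundation looseness: 0.35 × 0.19 × 0.75 × 0.71 = 0.035411
Normalizing constant Z = 0.39199 + 0.035411 = 0.4274.
P(foundation looseness | evidence) = 0.035411 / 0.4274 ≈ 0.083.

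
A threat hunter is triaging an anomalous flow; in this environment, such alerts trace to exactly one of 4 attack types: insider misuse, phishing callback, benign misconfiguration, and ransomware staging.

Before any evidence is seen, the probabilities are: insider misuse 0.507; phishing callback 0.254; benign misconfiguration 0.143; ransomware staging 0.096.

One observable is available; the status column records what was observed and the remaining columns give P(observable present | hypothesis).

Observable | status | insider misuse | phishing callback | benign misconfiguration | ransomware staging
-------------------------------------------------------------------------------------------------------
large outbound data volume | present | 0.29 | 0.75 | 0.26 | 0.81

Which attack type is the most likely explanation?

phishing callback

Multiply each prior by the likelihood of the observable:
  insider misuse: 0.507 × 0.29 = 0.14703
  phishing callback: 0.254 × 0.75 = 0.1905
  benign misconfiguration: 0.143 × 0.26 = 0.03718
  ransomware staging: 0.096 × 0.81 = 0.07776
Marginal likelihood of the evidence = 0.45247.
P(insider misuse | evidence) ≈ 0.14703 / 0.45247 ≈ 0.325
P(phishing callback | evidence) ≈ 0.1905 / 0.45247 ≈ 0.421
P(benign misconfiguration | evidence) ≈ 0.03718 / 0.45247 ≈ 0.082
P(ransomware staging | evidence) ≈ 0.07776 / 0.45247 ≈ 0.172
The largest is 0.421, so phishing callback is most probable.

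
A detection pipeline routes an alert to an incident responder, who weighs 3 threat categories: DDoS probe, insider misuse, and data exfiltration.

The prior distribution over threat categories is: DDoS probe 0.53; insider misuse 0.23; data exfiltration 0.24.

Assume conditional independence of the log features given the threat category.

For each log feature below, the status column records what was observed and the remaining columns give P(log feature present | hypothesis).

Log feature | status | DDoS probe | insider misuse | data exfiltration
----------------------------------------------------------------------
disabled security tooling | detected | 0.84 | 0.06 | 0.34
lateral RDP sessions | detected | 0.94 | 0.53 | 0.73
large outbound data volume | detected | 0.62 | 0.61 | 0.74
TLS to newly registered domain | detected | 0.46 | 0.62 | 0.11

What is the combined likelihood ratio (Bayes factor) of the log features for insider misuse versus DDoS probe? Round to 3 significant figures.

0.0534

Take the product of per-log feature likelihoods under each hypothesis, then divide.
  insider misuse: 0.06 × 0.53 × 0.61 × 0.62 = 0.012027
  DDoS probe: 0.84 × 0.94 × 0.62 × 0.46 = 0.22519
Bayes factor = 0.012027 / 0.22519 ≈ 0.0534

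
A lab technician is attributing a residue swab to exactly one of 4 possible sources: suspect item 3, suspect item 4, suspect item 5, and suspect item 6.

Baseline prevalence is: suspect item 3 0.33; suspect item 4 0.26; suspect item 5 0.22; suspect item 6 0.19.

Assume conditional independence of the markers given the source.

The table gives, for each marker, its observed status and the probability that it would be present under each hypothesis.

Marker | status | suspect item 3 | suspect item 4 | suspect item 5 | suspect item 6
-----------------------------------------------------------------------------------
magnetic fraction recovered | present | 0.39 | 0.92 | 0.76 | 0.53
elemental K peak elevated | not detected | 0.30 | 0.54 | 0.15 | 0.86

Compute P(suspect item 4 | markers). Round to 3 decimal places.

0.309

Multiply each prior by the joint likelihood of the marker pattern (using 1 − P(present | H) for each absent marker):
  suspect item 3: 0.33 × 0.39 × (1 − 0.30) = 0.09009
  suspect item 4: 0.26 × 0.92 × (1 − 0.54) = 0.11003
  suspect item 5: 0.22 × 0.76 × (1 − 0.15) = 0.14212
  suspect item 6: 0.19 × 0.53 × (1 − 0.86) = 0.014098
The unnormalized weights sum to 0.35634.
P(suspect item 4 | evidence) = 0.11003 / 0.35634 ≈ 0.309.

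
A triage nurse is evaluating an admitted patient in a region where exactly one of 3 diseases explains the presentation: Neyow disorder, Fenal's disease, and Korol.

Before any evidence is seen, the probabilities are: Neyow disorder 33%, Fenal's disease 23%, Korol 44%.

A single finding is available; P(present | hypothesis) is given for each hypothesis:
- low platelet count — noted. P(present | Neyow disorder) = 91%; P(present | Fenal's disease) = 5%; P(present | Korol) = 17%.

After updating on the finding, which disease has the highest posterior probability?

Neyow disorder

Multiply each prior by the likelihood of the finding:
  Neyow disorder: 0.33 × 0.91 = 0.3003
  Fenal's disease: 0.23 × 0.05 = 0.0115
  Korol: 0.44 × 0.17 = 0.0748
Normalizing constant Z = 0.3003 + 0.0115 + 0.0748 = 0.3866.
P(Neyow disorder | evidence) ≈ 0.3003 / 0.3866 ≈ 0.777
P(Fenal's disease | evidence) ≈ 0.0115 / 0.3866 ≈ 0.030
P(Korol | evidence) ≈ 0.0748 / 0.3866 ≈ 0.193
The largest is 0.777, so Neyow disorder is most probable.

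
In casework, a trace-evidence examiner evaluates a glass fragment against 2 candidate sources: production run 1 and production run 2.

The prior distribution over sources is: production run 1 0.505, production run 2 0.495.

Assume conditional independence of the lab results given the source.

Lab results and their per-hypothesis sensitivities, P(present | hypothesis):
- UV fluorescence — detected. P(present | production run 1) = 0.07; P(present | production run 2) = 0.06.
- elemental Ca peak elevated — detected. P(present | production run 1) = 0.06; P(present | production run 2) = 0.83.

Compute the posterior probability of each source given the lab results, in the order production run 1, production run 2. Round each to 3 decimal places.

By Bayes' rule with conditional independence, the unnormalized weight for each hypothesis is prior × ∏ likelihoods:
  production run 1: 0.505 × 0.07 × 0.06 = 0.002121
  production run 2: 0.495 × 0.06 × 0.83 = 0.024651
Marginal likelihood of the evidence = 0.026772.
P(production run 1 | evidence) = 0.002121 / 0.026772 ≈ 0.079
P(production run 2 | evidence) = 0.024651 / 0.026772 ≈ 0.921

0.079, 0.921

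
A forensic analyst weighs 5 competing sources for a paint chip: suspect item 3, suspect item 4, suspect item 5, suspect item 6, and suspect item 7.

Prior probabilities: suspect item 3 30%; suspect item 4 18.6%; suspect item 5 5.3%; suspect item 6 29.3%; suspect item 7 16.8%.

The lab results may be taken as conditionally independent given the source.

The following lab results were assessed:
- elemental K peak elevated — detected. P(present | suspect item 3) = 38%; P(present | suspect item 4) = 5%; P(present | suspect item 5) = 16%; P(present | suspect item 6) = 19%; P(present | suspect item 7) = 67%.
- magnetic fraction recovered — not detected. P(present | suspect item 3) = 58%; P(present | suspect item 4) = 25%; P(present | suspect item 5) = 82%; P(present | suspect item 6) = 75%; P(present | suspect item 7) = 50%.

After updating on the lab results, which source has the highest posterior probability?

suspect item 7

Multiply each prior by the joint likelihood of the lab result pattern (using 1 − P(present | H) for each absent lab result):
  suspect item 3: 0.300 × 0.38 × (1 − 0.58) = 0.04788
  suspect item 4: 0.186 × 0.05 × (1 − 0.25) = 0.006975
  suspect item 5: 0.053 × 0.16 × (1 − 0.82) = 0.0015264
  suspect item 6: 0.293 × 0.19 × (1 − 0.75) = 0.013917
  suspect item 7: 0.168 × 0.67 × (1 − 0.50) = 0.05628
The unnormalized weights sum to 0.12658.
P(suspect item 3 | evidence) ≈ 0.04788 / 0.12658 ≈ 0.378
P(suspect item 4 | evidence) ≈ 0.006975 / 0.12658 ≈ 0.055
P(suspect item 5 | evidence) ≈ 0.0015264 / 0.12658 ≈ 0.012
P(suspect item 6 | evidence) ≈ 0.013917 / 0.12658 ≈ 0.110
P(suspect item 7 | evidence) ≈ 0.05628 / 0.12658 ≈ 0.445
The largest is 0.445, so suspect item 7 is most probable.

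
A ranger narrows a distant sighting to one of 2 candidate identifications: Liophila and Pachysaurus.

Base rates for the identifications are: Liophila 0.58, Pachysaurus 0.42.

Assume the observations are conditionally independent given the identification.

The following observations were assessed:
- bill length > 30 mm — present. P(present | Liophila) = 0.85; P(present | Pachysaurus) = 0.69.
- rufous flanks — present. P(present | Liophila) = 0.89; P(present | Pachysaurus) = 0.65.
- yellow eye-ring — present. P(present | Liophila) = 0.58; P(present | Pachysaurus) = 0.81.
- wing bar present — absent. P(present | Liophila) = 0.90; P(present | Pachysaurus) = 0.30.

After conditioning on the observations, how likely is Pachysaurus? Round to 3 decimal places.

0.808

By Bayes' rule with conditional independence, the unnormalized weight for each hypothesis is prior × ∏ likelihoods (using 1 − P(present | H) for each absent observation):
  Liophila: 0.58 × 0.85 × 0.89 × 0.58 × (1 − 0.90) = 0.025449
  Pachysaurus: 0.42 × 0.69 × 0.65 × 0.81 × (1 − 0.30) = 0.10681
The unnormalized weights sum to 0.13225.
P(Pachysaurus | evidence) = 0.10681 / 0.13225 ≈ 0.808.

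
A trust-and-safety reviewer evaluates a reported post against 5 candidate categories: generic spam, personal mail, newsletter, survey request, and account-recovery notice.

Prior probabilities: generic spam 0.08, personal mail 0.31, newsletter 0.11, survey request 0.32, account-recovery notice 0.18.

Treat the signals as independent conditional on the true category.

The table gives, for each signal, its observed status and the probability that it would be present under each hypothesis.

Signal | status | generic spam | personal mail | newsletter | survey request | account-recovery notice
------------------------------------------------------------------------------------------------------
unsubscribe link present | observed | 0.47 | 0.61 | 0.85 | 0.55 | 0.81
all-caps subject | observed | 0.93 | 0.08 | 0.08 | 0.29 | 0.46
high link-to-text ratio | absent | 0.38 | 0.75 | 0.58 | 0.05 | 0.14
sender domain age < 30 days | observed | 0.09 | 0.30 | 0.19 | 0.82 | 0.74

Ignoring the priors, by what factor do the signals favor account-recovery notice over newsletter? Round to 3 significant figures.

The Bayes factor is the ratio of the joint likelihoods of the signal pattern under the two hypotheses (using 1 − P(present | H) for each absent signal).
  account-recovery notice: 0.81 × 0.46 × (1 − 0.14) × 0.74 = 0.23712
  newsletter: 0.85 × 0.08 × (1 − 0.58) × 0.19 = 0.0054264
Bayes factor = 0.23712 / 0.0054264 ≈ 43.7

43.7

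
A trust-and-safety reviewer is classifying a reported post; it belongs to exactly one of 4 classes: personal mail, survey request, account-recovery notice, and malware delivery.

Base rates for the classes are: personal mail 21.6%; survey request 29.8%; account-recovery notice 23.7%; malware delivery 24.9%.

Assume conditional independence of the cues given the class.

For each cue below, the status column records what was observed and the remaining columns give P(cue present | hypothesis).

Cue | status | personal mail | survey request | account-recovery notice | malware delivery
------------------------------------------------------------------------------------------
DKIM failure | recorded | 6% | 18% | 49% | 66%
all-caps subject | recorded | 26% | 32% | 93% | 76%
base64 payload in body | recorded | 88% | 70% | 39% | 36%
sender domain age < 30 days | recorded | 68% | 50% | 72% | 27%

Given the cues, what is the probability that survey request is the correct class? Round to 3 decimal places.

Multiply each prior by the joint likelihood of the cue pattern:
  personal mail: 0.216 × 0.06 × 0.26 × 0.88 × 0.68 = 0.0020164
  survey request: 0.298 × 0.18 × 0.32 × 0.70 × 0.50 = 0.0060077
  account-recovery notice: 0.237 × 0.49 × 0.93 × 0.39 × 0.72 = 0.030327
  malware delivery: 0.249 × 0.66 × 0.76 × 0.36 × 0.27 = 0.01214
Marginal likelihood of the evidence = 0.050491.
P(survey request | evidence) = 0.0060077 / 0.050491 ≈ 0.119.

0.119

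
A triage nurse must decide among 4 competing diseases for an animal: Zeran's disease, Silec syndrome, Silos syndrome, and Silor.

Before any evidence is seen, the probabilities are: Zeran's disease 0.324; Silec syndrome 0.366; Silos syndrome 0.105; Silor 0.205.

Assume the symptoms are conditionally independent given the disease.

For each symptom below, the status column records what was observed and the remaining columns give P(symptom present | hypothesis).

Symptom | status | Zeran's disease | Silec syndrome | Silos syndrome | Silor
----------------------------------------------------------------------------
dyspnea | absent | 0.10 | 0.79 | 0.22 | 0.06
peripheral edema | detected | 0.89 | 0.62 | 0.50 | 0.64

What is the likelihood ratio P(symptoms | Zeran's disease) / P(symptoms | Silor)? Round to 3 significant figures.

1.33

Take the product of per-symptom likelihoods under each hypothesis (using 1 − P(present | H) for each absent symptom), then divide.
  Zeran's disease: (1 − 0.10) × 0.89 = 0.801
  Silor: (1 − 0.06) × 0.64 = 0.6016
Bayes factor = 0.801 / 0.6016 ≈ 1.33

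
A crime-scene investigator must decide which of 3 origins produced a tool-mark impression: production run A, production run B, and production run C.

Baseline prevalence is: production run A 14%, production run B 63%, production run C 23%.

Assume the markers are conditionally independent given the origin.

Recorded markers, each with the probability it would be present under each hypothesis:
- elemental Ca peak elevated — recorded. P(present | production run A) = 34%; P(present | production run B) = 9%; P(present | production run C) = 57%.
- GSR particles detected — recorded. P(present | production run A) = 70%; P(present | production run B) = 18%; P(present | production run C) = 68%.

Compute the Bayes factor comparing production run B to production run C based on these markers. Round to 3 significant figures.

Take the product of per-marker likelihoods under each hypothesis, then divide.
  production run B: 0.09 × 0.18 = 0.0162
  production run C: 0.57 × 0.68 = 0.3876
Bayes factor = 0.0162 / 0.3876 ≈ 0.0418

0.0418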